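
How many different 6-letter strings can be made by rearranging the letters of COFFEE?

180

Letter multiplicities in COFFEE: C×1, E×2, F×2, O×1.
So there are 6! / (2!·2!) = 180 distinguishable arrangements.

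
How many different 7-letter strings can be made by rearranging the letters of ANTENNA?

420

The 7 letters of ANTENNA have repeats: A appearing twice and N appearing 3 times.
So there are 7! / (3!·2!) = 420 distinguishable arrangements.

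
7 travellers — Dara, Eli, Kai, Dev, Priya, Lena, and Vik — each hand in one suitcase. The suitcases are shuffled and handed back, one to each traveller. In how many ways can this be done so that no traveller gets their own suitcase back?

1854

Count assignments avoiding every fixed point. For any j of the 7 travellers fixed to their own suitcase, the other 7−j can be arranged in (7−j)! ways.
By inclusion–exclusion this is Σ_{j=0}^{7} (−1)^j C(7,j)·(7−j)!.
Computing: 5040 − 5040 + 2520 − 840 + 210 − 42 + 7 − 1 = 1854.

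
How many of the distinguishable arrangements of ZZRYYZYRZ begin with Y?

With the first slot taken by Y, it remains to arrange the other 8 letters (ZZRYZYRZ).
Those 8 letters have R appearing twice, Y appearing twice, and Z appearing 4 times, giving (8)!/(4!·2!·2!) = 420.

420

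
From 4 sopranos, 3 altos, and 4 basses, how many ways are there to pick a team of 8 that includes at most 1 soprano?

4

Split by how many sopranos are chosen (0 through 1).
Sum: C(4,0)·C(7,8) + C(4,1)·C(7,7) = 0 + 4 = 4.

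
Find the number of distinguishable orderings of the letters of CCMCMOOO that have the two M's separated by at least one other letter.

There are 8!/(3!·3!·2!) = 560 arrangements of CCMCMOOO in total.
Arrangements with the M's together: treat MM as one letter, giving (7)!/(3!·3!) = 140.
Subtracting, 560 − 140 = 420 arrangements keep the M's apart.

420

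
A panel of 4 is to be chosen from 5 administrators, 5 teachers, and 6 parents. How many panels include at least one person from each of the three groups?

Unrestricted: C(16,4) = 1820 ways to pick any 4 of the 16.
Selections missing a whole group: no administrators → C(11,4) = 330; no teachers → C(11,4) = 330; no parents → C(10,4) = 210.
Add back selections omitting two groups (i.e. drawn from a single group): C(5,4) + C(5,4) + C(6,4) = 25.
By inclusion–exclusion: 1820 − 870 + 25 = 975.

975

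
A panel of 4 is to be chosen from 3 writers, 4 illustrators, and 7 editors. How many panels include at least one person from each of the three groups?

Unrestricted: C(14,4) = 1001 ways to pick any 4 of the 14.
Selections missing a whole group: no writers → C(11,4) = 330; no illustrators → C(10,4) = 210; no editors → C(7,4) = 35.
Add back selections omitting two groups (i.e. drawn from a single group): C(3,4) + C(4,4) + C(7,4) = 36.
By inclusion–exclusion: 1001 − 575 + 36 = 462.

462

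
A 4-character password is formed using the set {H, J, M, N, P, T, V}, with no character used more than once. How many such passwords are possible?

840

Choose and order 4 of the 7 symbols: the first character has 7 options, the next 6, then 5, 4.
7 × 6 × 5 × 4 = 840.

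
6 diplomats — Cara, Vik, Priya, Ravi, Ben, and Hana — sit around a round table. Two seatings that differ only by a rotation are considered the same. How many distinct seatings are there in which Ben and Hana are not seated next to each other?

All circular seatings of 6 people number (5)! = 120.
Seatings with Ben beside Hana: treat them as a block with 2 internal orders, giving 2 × (4)! = 48.
Subtracting, 120 − 48 = 72.

72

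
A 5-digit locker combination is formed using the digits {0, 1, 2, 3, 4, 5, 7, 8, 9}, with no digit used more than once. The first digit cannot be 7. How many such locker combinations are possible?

13440

The first digit has 9−1 = 8 choices (anything except 7).
The remaining 4 digits are filled from the other 8 symbols without repetition: 8 × 7 × 6 × 5 = 1680.
Total: 8 × 1680 = 13440.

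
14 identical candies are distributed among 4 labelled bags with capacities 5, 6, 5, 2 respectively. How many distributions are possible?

Ignoring the caps, the number of non-negative solutions to x_1+…+x_4 = 14 is C(17,3) = 680.
Subtract solutions that violate a single cap (substitute x_i' = x_i − (cap_i+1)): x_1 ≥ 6 gives C(11,3) = 165; x_2 ≥ 7 gives C(10,3) = 120; x_3 ≥ 6 gives C(11,3) = 165; x_4 ≥ 3 gives C(14,3) = 364. Together 814.
Add back pairs where two caps are both exceeded: 4 + 10 + 56 + 4 + 35 + 56 = 165.
By inclusion–exclusion the count is 680 − 814 + 165 = 31.

31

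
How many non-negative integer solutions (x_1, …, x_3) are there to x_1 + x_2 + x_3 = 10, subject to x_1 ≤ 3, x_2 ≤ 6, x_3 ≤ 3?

6

Without the upper bounds there are C(12,2) = 66 ways to split 10 among 3 variables.
Subtract solutions that violate a single cap (substitute x_i' = x_i − (cap_i+1)): x_1 ≥ 4 gives C(8,2) = 28; x_2 ≥ 7 gives C(5,2) = 10; x_3 ≥ 4 gives C(8,2) = 28. Together 66.
Add back pairs where two caps are both exceeded: 0 + 6 + 0 = 6.
By inclusion–exclusion the count is 66 − 66 + 6 = 6.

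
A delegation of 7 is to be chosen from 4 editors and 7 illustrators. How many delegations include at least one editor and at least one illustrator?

Total 7-person selections from all 11: C(11,7) = 330.
Subtract selections that omit an entire group: no editors → C(7,7) = 1; no illustrators → C(4,7) = 0.
Both groups omitted at once is impossible, so 330 − 1 = 329.

329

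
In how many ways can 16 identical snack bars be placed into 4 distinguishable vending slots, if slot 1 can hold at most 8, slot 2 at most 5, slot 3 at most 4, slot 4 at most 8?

163

By stars and bars, unrestricted non-negative solutions to x_1+…+x_4 = 16 number C(16+3,3) = 969.
Subtract solutions that violate a single cap (substitute x_i' = x_i − (cap_i+1)): x_1 ≥ 9 gives C(10,3) = 120; x_2 ≥ 6 gives C(13,3) = 286; x_3 ≥ 5 gives C(14,3) = 364; x_4 ≥ 9 gives C(10,3) = 120. Together 890.
Add back pairs where two caps are both exceeded: 4 + 10 + 0 + 56 + 4 + 10 = 84.
By inclusion–exclusion the count is 969 − 890 + 84 = 163.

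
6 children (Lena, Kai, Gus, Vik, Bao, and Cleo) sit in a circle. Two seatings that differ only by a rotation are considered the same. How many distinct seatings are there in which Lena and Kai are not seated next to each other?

72

All circular seatings of 6 people number (5)! = 120.
Seatings with Lena beside Kai: treat them as a block with 2 internal orders, giving 2 × (4)! = 48.
Subtracting, 120 − 48 = 72.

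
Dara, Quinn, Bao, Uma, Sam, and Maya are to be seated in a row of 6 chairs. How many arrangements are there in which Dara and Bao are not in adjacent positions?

480

There are 6! = 720 arrangements in all. If Dara and Bao are adjacent, merging them into one block gives 2·(5)! = 240 arrangements.
So 720 − 240 = 480 arrangements keep them apart.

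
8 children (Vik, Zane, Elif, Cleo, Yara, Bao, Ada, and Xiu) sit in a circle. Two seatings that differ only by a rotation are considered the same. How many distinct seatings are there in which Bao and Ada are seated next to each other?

Glue Bao and Ada into a block (2 internal orders). Seating 7 units around a circle gives (6)! arrangements.
So 2 × (6)! = 2 × 720 = 1440.

1440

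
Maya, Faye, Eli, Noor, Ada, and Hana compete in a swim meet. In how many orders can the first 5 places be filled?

720

This is an ordered selection of 5 from 6: P(6,5).
That gives 6 × 5 × 4 × 3 × 2 = 720.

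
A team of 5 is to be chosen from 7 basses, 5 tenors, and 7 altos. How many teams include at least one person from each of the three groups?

8085

Total 5-person selections from all 19: C(19,5) = 11628.
Selections missing a whole group: no basses → C(12,5) = 792; no tenors → C(14,5) = 2002; no altos → C(12,5) = 792.
Add back selections omitting two groups (i.e. drawn from a single group): C(7,5) + C(5,5) + C(7,5) = 43.
By inclusion–exclusion: 11628 − 3586 + 43 = 8085.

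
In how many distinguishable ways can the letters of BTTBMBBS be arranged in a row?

840

BTTBMBBS has 8 letters with B appearing 4 times and T appearing twice.
Dividing 8! = 40320 by 4!·2! = 48 for the repeated letters gives 840.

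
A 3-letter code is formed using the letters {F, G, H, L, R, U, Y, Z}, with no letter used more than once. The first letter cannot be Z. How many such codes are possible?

The first letter has 8−1 = 7 choices (anything except Z).
The remaining 2 letters are filled from the other 7 symbols without repetition: 7 × 6 = 42.
Total: 7 × 42 = 294.

294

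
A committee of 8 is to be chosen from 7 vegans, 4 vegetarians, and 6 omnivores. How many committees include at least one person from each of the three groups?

22813

Unrestricted: C(17,8) = 24310 ways to pick any 8 of the 17.
Selections missing a whole group: no vegans → C(10,8) = 45; no vegetarians → C(13,8) = 1287; no omnivores → C(11,8) = 165.
Add back selections omitting two groups (i.e. drawn from a single group): C(7,8) + C(4,8) + C(6,8) = 0.
By inclusion–exclusion: 24310 − 1497 + 0 = 22813.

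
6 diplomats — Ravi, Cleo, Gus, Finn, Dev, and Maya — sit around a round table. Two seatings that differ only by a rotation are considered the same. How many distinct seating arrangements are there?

Fix one person's seat to break rotational symmetry; the remaining 5 people can be arranged in (5)! = 120 ways.

120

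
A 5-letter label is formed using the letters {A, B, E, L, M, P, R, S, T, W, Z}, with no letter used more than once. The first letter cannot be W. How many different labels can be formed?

The first letter has 11−1 = 10 choices (anything except W).
The remaining 4 letters are filled from the other 10 symbols without repetition: 10 × 9 × 8 × 7 = 5040.
Total: 10 × 5040 = 50400.

50400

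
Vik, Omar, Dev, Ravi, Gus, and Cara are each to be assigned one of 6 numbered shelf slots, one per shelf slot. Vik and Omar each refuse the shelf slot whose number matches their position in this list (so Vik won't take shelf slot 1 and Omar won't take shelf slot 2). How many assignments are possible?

Let Aᵢ (for i ∈ {1, 2}) be the placements that put person i in their forbidden shelf slot. Any j of these fix j positions, leaving (6−j)! ways to fill the rest, and there are C(2,j) ways to pick which j.
By inclusion–exclusion, the number of valid placements is Σ_{j=0}^{2} (−1)^j C(2,j)·(6−j)!.
Computing: 720 − 240 + 24 = 504.

504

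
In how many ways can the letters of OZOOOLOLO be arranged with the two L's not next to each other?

Total arrangements of OZOOOLOLO: 9!/(6!·2!) = 252.
Arrangements with the L's together: treat LL as one letter, giving (8)!/(6!) = 56.
Hence 252 − 56 = 196.

196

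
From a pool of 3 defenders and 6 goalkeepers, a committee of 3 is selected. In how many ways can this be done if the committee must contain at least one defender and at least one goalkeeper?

63

Unrestricted: C(9,3) = 84 ways to pick any 3 of the 9.
Subtract selections that omit an entire group: no defenders → C(6,3) = 20; no goalkeepers → C(3,3) = 1.
Both groups omitted at once is impossible, so 84 − 21 = 63.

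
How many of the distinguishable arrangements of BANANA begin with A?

30

Fix A in the first position and arrange the remaining 5 letters.
Those 5 letters have A appearing twice and N appearing twice, giving (5)!/(2!·2!) = 30.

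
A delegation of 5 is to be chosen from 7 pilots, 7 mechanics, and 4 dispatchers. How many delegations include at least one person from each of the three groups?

With no constraint there are C(18,5) = 8568 possible selections.
Selections missing a whole group: no pilots → C(11,5) = 462; no mechanics → C(11,5) = 462; no dispatchers → C(14,5) = 2002.
Add back selections omitting two groups (i.e. drawn from a single group): C(7,5) + C(7,5) + C(4,5) = 42.
By inclusion–exclusion: 8568 − 2926 + 42 = 5684.

5684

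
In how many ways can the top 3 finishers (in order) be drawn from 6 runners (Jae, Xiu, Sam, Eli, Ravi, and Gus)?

This is an ordered selection of 3 from 6: P(6,3).
That gives 6 × 5 × 4 = 120.

120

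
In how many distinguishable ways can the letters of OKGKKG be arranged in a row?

OKGKKG has 6 letters with G appearing twice and K appearing 3 times.
Dividing 6! = 720 by 3!·2! = 12 for the repeated letters gives 60.

60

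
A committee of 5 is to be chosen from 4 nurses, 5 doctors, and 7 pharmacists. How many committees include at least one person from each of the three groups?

3010

Unrestricted: C(16,5) = 4368 ways to pick any 5 of the 16.
Selections missing a whole group: no nurses → C(12,5) = 792; no doctors → C(11,5) = 462; no pharmacists → C(9,5) = 126.
Add back selections omitting two groups (i.e. drawn from a single group): C(4,5) + C(5,5) + C(7,5) = 22.
By inclusion–exclusion: 4368 − 1380 + 22 = 3010.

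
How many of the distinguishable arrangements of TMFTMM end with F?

10

With the last slot taken by F, it remains to arrange the other 5 letters (TMTMM).
Those 5 letters have M appearing 3 times and T appearing twice, giving (5)!/(3!·2!) = 10.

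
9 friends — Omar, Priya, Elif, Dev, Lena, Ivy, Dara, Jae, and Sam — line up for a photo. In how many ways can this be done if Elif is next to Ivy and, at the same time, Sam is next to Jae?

Treat {Elif,Ivy} as one block (2 orders) and {Sam,Jae} as another (2 orders).
That leaves 7 units to arrange: 2 × 2 × 7! = 4 × 5040 = 20160.

20160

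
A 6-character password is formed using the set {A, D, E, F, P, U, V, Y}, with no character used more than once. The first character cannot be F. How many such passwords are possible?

17640

The first character has 8−1 = 7 choices (anything except F).
The remaining 5 characters are filled from the other 7 symbols without repetition: 7 × 6 × 5 × 4 × 3 = 2520.
Total: 7 × 2520 = 17640.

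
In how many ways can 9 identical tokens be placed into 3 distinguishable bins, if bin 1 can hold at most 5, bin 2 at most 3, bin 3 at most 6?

18

Without the upper bounds there are C(11,2) = 55 ways to split 9 among 3 bins.
Subtract solutions that violate a single cap (substitute x_i' = x_i − (cap_i+1)): x_1 ≥ 6 gives C(5,2) = 10; x_2 ≥ 4 gives C(7,2) = 21; x_3 ≥ 7 gives C(4,2) = 6. Together 37.
No two caps can be exceeded simultaneously, so the pair terms are all 0.
By inclusion–exclusion the count is 55 − 37 + 0 = 18.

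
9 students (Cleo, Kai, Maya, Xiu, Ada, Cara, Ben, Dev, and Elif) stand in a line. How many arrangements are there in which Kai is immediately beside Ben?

80640

Treat {Kai, Ben} as a single unit. There are 8 units to order, and the pair itself can be ordered 2 ways.
That gives 2 × 8! = 2 × 40320 = 80640.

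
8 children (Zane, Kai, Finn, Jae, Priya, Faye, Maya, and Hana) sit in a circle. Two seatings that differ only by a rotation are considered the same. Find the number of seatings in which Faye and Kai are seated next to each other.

Glue Faye and Kai into a block (2 internal orders). Seating 7 units around a circle gives (6)! arrangements.
So 2 × (6)! = 2 × 720 = 1440.

1440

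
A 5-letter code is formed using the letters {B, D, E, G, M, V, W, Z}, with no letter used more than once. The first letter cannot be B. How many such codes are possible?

5880

The first letter has 8−1 = 7 choices (anything except B).
The remaining 4 letters are filled from the other 7 symbols without repetition: 7 × 6 × 5 × 4 = 840.
Total: 7 × 840 = 5880.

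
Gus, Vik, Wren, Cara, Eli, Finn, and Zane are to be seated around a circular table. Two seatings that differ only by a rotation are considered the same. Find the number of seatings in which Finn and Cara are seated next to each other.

Treat {Finn, Cara} as one unit (2 internal orders) and seat the resulting 6 units around the table: (5)! circular arrangements.
So 2 × (5)! = 2 × 120 = 240.

240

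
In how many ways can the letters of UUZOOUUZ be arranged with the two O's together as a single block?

Treat the 2 copies of O as a single block. The multiset to arrange is then {OO, U, U, U, U, Z, Z}, 7 items in all.
That gives (7)!/(4!·2!) = 105 arrangements.

105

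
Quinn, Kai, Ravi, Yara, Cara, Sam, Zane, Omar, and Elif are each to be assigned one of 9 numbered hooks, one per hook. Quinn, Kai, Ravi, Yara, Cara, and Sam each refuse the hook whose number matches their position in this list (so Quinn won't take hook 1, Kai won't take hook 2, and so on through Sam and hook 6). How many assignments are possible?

Let Aᵢ (for 1 ≤ i ≤ 6) be the placements that put person i in their forbidden hook. Any j of these fix j positions, leaving (9−j)! ways to fill the rest, and there are C(6,j) ways to pick which j.
By inclusion–exclusion, the number of valid placements is Σ_{j=0}^{6} (−1)^j C(6,j)·(9−j)!.
Computing: 362880 − 241920 + 75600 − 14400 + 1800 − 144 + 6 = 183822.

183822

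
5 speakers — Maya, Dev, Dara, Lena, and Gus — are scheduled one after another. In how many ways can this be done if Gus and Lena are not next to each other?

Of the 5! = 120 arrangements, those with Gus and Lena adjacent number 2 × 4! = 48 (treat the pair as a block with 2 internal orders).
Complementary counting: 120 − 48 = 72.

72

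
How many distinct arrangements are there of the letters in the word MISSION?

1260

MISSION has 7 letters with I appearing twice and S appearing twice.
So there are 7! / (2!·2!) = 1260 distinguishable arrangements.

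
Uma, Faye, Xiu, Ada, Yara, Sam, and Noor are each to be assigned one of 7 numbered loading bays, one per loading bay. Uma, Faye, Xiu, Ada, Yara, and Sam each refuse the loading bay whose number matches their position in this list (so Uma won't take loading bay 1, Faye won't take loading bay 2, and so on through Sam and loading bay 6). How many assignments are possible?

2119

Let Aᵢ (for 1 ≤ i ≤ 6) be the placements that put person i in their forbidden loading bay. Any j of these fix j positions, leaving (7−j)! ways to fill the rest, and there are C(6,j) ways to pick which j.
By inclusion–exclusion, the number of valid placements is Σ_{j=0}^{6} (−1)^j C(6,j)·(7−j)!.
Computing: 5040 − 4320 + 1800 − 480 + 90 − 12 + 1 = 2119.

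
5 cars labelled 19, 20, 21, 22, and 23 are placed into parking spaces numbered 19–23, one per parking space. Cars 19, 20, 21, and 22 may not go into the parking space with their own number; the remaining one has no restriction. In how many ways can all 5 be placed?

Let Aᵢ (for 19 ≤ i ≤ 22) be the placements that put car i in its forbidden parking space. Any j of these fix j positions, leaving (5−j)! ways to fill the rest, and there are C(4,j) ways to pick which j.
By inclusion–exclusion, the number of valid placements is Σ_{j=0}^{4} (−1)^j C(4,j)·(5−j)!.
Computing: 120 − 96 + 36 − 8 + 1 = 53.

53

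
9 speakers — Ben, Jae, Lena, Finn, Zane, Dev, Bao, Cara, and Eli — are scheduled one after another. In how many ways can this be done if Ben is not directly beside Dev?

282240

There are 9! = 362880 arrangements in all. If Ben and Dev are adjacent, merging them into one block gives 2·(8)! = 80640 arrangements.
So 362880 − 80640 = 282240 arrangements keep them apart.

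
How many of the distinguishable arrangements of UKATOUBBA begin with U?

Fix U in the first position and arrange the remaining 8 letters.
Those 8 letters have A appearing twice and B appearing twice, giving (8)!/(2!·2!) = 10080.

10080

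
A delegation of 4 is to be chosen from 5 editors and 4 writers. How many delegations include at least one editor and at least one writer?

120

Total 4-person selections from all 9: C(9,4) = 126.
Selections missing a whole group: no editors → C(4,4) = 1; no writers → C(5,4) = 5.
Both groups omitted at once is impossible, so 126 − 6 = 120.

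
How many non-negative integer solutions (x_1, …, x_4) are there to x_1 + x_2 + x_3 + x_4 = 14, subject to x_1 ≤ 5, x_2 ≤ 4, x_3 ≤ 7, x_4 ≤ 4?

75

By stars and bars, unrestricted non-negative solutions to x_1+…+x_4 = 14 number C(14+3,3) = 680.
Subtract solutions that violate a single cap (substitute x_i' = x_i − (cap_i+1)): x_1 ≥ 6 gives C(11,3) = 165; x_2 ≥ 5 gives C(12,3) = 220; x_3 ≥ 8 gives C(9,3) = 84; x_4 ≥ 5 gives C(12,3) = 220. Together 689.
Add back pairs where two caps are both exceeded: 20 + 1 + 20 + 4 + 35 + 4 = 84.
By inclusion–exclusion the count is 680 − 689 + 84 = 75.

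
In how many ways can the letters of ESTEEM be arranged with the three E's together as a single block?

24

Treat the 3 copies of E as a single block. The multiset to arrange is then {EEE, M, S, T}, 4 items in all.
All 4 items are distinct, so there are (4)! = 24 arrangements.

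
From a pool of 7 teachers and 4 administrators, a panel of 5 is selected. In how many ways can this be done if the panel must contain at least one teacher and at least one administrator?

Total 5-person selections from all 11: C(11,5) = 462.
Subtract selections that omit an entire group: no teachers → C(4,5) = 0; no administrators → C(7,5) = 21.
Both groups omitted at once is impossible, so 462 − 21 = 441.

441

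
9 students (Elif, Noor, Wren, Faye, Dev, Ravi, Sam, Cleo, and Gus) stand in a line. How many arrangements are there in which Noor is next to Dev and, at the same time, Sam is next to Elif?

20160

Treat {Noor,Dev} as one block (2 orders) and {Sam,Elif} as another (2 orders).
That leaves 7 units to arrange: 2 × 2 × 7! = 4 × 5040 = 20160.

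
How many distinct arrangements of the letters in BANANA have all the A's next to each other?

12

Treat the 3 copies of A as a single block. The multiset to arrange is then {AAA, B, N, N}, 4 items in all.
That gives (4)!/(2!) = 12 arrangements.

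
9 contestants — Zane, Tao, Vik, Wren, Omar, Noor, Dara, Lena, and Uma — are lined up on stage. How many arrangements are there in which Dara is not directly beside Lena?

There are 9! = 362880 arrangements in all. If Dara and Lena are adjacent, merging them into one block gives 2·(8)! = 80640 arrangements.
Complementary counting: 362880 − 80640 = 282240.

282240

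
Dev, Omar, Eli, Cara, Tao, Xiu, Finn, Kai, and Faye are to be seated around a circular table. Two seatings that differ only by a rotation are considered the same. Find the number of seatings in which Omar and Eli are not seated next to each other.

Without the restriction there are (8)! = 40320 seatings.
Those with Omar next to Eli: fuse the pair into one unit and seat 8 units around a circle — 2·(7)! = 10080.
Subtracting, 40320 − 10080 = 30240.

30240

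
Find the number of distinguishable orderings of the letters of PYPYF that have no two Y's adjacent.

There are 5!/(2!·2!) = 30 arrangements of PYPYF in total.
Arrangements with the Y's together: treat YY as one letter, giving (4)!/(2!) = 12.
Hence 30 − 12 = 18.

18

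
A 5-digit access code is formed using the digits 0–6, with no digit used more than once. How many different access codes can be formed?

With no repetition, fill the 5 digits in order: 7 choices, then 6, down to 3.
That product is 7 × 6 × 5 × 4 × 3 = 2520.

2520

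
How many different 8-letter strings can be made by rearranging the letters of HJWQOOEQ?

Letter multiplicities in HJWQOOEQ: E×1, H×1, J×1, O×2, Q×2, W×1.
The number of distinct arrangements is 8!/(2!·2!) = 40320/4 = 10080.

10080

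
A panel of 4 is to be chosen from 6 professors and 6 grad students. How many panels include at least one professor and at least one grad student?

Total 4-person selections from all 12: C(12,4) = 495.
Selections missing a whole group: no professors → C(6,4) = 15; no grad students → C(6,4) = 15.
Both groups omitted at once is impossible, so 495 − 30 = 465.

465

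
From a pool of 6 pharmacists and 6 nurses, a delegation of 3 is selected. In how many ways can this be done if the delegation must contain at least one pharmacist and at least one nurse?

With no constraint there are C(12,3) = 220 possible selections.
Selections missing a whole group: no pharmacists → C(6,3) = 20; no nurses → C(6,3) = 20.
Both groups omitted at once is impossible, so 220 − 40 = 180.

180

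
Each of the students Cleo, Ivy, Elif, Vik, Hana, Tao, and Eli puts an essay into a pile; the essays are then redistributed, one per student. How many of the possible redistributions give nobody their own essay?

Let Aᵢ be the assignments in which student i gets their own essay. We want the size of the complement of A₁∪…∪A_7.
By inclusion–exclusion this is Σ_{j=0}^{7} (−1)^j C(7,j)·(7−j)!.
Computing: 5040 − 5040 + 2520 − 840 + 210 − 42 + 7 − 1 = 1854.

1854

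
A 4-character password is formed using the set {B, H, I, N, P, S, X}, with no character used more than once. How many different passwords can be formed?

This is a permutation of 4 out of 7: P(7,4) = 7!/3!.
7 × 6 × 5 × 4 = 840.

840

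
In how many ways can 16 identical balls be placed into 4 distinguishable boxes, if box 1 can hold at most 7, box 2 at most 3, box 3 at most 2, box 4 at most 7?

Without the upper bounds there are C(19,3) = 969 ways to split 16 among 4 boxes.
Subtract solutions that violate a single cap (substitute x_i' = x_i − (cap_i+1)): x_1 ≥ 8 gives C(11,3) = 165; x_2 ≥ 4 gives C(15,3) = 455; x_3 ≥ 3 gives C(16,3) = 560; x_4 ≥ 8 gives C(11,3) = 165. Together 1345.
Add back pairs where two caps are both exceeded: 35 + 56 + 1 + 220 + 35 + 56 = 403.
Subtract triples: 4 + 0 + 0 + 4 = 8.
By inclusion–exclusion the count is 969 − 1345 + 403 − 8 = 19.

19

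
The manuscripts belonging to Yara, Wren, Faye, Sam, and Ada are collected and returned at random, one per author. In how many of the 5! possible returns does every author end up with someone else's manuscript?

This is the derangement count D_5: permutations of 5 items with no fixed point.
By inclusion–exclusion this is Σ_{j=0}^{5} (−1)^j C(5,j)·(5−j)!.
Computing: 120 − 120 + 60 − 20 + 5 − 1 = 44.

44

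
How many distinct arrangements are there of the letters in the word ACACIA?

60

The 6 letters of ACACIA have repeats: A appearing 3 times and C appearing twice.
So there are 6! / (3!·2!) = 60 distinguishable arrangements.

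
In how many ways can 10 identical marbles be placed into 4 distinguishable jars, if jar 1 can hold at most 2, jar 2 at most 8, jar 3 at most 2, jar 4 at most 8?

By stars and bars, unrestricted non-negative solutions to x_1+…+x_4 = 10 number C(10+3,3) = 286.
Subtract solutions that violate a single cap (substitute x_i' = x_i − (cap_i+1)): x_1 ≥ 3 gives C(10,3) = 120; x_2 ≥ 9 gives C(4,3) = 4; x_3 ≥ 3 gives C(10,3) = 120; x_4 ≥ 9 gives C(4,3) = 4. Together 248.
Add back pairs where two caps are both exceeded: 0 + 35 + 0 + 0 + 0 + 0 = 35.
By inclusion–exclusion the count is 286 − 248 + 35 = 73.

73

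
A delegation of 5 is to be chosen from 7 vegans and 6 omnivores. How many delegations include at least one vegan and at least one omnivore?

1260

With no constraint there are C(13,5) = 1287 possible selections.
Selections missing a whole group: no vegans → C(6,5) = 6; no omnivores → C(7,5) = 21.
Both groups omitted at once is impossible, so 1287 − 27 = 1260.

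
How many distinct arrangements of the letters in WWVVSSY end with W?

With the last slot taken by W, it remains to arrange the other 6 letters (WVVSSY).
Those 6 letters have S appearing twice and V appearing twice, giving (6)!/(2!·2!) = 180.

180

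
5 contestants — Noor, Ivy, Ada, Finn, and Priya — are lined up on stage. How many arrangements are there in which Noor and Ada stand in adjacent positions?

48

Treat {Noor, Ada} as a single unit. There are 4 units to order, and the pair itself can be ordered 2 ways.
So the count is 2·(4)! = 48.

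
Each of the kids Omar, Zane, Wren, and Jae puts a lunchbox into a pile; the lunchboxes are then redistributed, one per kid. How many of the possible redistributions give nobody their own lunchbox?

9

Let Aᵢ be the assignments in which kid i gets their own lunchbox. We want the size of the complement of A₁∪…∪A_4.
By inclusion–exclusion this is Σ_{j=0}^{4} (−1)^j C(4,j)·(4−j)!.
Computing: 24 − 24 + 12 − 4 + 1 = 9.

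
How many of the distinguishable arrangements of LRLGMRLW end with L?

With the last slot taken by L, it remains to arrange the other 7 letters (RLGMRLW).
Those 7 letters have L appearing twice and R appearing twice, giving (7)!/(2!·2!) = 1260.

1260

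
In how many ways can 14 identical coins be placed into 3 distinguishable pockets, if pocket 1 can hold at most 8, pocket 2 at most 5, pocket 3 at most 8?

33

By stars and bars, unrestricted non-negative solutions to x_1+…+x_3 = 14 number C(14+2,2) = 120.
Subtract solutions that violate a single cap (substitute x_i' = x_i − (cap_i+1)): x_1 ≥ 9 gives C(7,2) = 21; x_2 ≥ 6 gives C(10,2) = 45; x_3 ≥ 9 gives C(7,2) = 21. Together 87.
No two caps can be exceeded simultaneously, so the pair terms are all 0.
By inclusion–exclusion the count is 120 − 87 + 0 = 33.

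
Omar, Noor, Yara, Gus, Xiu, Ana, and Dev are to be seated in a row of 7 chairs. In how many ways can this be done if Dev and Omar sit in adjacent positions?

1440

Treat {Dev, Omar} as a single unit. There are 6 units to order, and the pair itself can be ordered 2 ways.
So the count is 2·(6)! = 1440.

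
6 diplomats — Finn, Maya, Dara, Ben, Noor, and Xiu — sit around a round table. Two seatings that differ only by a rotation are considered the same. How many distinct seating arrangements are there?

Around a circle, 6 distinct people have 6!/6 = (5)! = 120 rotationally distinct seatings.

120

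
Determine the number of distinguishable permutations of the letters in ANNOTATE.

Letter multiplicities in ANNOTATE: A×2, E×1, N×2, O×1, T×2.
So there are 8! / (2!·2!·2!) = 5040 distinguishable arrangements.

5040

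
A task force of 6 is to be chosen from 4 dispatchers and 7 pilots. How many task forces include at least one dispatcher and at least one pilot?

455

With no constraint there are C(11,6) = 462 possible selections.
Subtract selections that omit an entire group: no dispatchers → C(7,6) = 7; no pilots → C(4,6) = 0.
Both groups omitted at once is impossible, so 462 − 7 = 455.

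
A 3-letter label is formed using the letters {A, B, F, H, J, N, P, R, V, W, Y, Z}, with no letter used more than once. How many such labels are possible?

1320

This is a permutation of 3 out of 12: P(12,3) = 12!/9!.
12 × 11 × 10 = 1320.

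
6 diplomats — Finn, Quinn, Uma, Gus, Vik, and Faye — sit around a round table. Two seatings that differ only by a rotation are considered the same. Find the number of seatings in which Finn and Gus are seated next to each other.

48

Glue Finn and Gus into a block (2 internal orders). Seating 5 units around a circle gives (4)! arrangements.
So 2 × (4)! = 2 × 24 = 48.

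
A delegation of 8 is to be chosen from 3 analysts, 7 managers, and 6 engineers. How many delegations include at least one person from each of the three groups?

11529

Total 8-person selections from all 16: C(16,8) = 12870.
Selections missing a whole group: no analysts → C(13,8) = 1287; no managers → C(9,8) = 9; no engineers → C(10,8) = 45.
Add back selections omitting two groups (i.e. drawn from a single group): C(3,8) + C(7,8) + C(6,8) = 0.
By inclusion–exclusion: 12870 − 1341 + 0 = 11529.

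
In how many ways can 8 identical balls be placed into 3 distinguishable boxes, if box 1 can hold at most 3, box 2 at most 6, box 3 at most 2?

By stars and bars, unrestricted non-negative solutions to x_1+…+x_3 = 8 number C(8+2,2) = 45.
Subtract solutions that violate a single cap (substitute x_i' = x_i − (cap_i+1)): x_1 ≥ 4 gives C(6,2) = 15; x_2 ≥ 7 gives C(3,2) = 3; x_3 ≥ 3 gives C(7,2) = 21. Together 39.
Add back pairs where two caps are both exceeded: 0 + 3 + 0 = 3.
By inclusion–exclusion the count is 45 − 39 + 3 = 9.

9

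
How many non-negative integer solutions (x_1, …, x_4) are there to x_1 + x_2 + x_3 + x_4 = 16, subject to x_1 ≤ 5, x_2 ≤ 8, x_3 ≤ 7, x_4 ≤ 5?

Without the upper bounds there are C(19,3) = 969 ways to split 16 among 4 variables.
Subtract solutions that violate a single cap (substitute x_i' = x_i − (cap_i+1)): x_1 ≥ 6 gives C(13,3) = 286; x_2 ≥ 9 gives C(10,3) = 120; x_3 ≥ 8 gives C(11,3) = 165; x_4 ≥ 6 gives C(13,3) = 286. Together 857.
Add back pairs where two caps are both exceeded: 4 + 10 + 35 + 0 + 4 + 10 = 63.
By inclusion–exclusion the count is 969 − 857 + 63 = 175.

175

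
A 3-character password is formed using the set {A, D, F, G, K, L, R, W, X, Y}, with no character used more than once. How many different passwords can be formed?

720

This is a permutation of 3 out of 10: P(10,3) = 10!/7!.
10 × 9 × 8 = 720.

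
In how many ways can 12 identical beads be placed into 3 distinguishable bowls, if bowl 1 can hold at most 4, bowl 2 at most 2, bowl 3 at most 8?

Without the upper bounds there are C(14,2) = 91 ways to split 12 among 3 bowls.
Subtract solutions that violate a single cap (substitute x_i' = x_i − (cap_i+1)): x_1 ≥ 5 gives C(9,2) = 36; x_2 ≥ 3 gives C(11,2) = 55; x_3 ≥ 9 gives C(5,2) = 10. Together 101.
Add back pairs where two caps are both exceeded: 15 + 0 + 1 = 16.
By inclusion–exclusion the count is 91 − 101 + 16 = 6.

6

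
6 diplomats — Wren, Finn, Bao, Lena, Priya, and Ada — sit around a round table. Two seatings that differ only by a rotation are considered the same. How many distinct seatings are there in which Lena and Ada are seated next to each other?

Glue Lena and Ada into a block (2 internal orders). Seating 5 units around a circle gives (4)! arrangements.
So 2 × (4)! = 2 × 24 = 48.

48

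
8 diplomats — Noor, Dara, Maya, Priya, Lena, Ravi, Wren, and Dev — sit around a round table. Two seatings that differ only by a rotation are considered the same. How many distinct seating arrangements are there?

Fix one person's seat to break rotational symmetry; the remaining 7 people can be arranged in (7)! = 5040 ways.

5040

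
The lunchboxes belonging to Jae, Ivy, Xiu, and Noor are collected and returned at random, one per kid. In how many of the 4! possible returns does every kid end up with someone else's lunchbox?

This is the derangement count D_4: permutations of 4 items with no fixed point.
By inclusion–exclusion this is Σ_{j=0}^{4} (−1)^j C(4,j)·(4−j)!.
Computing: 24 − 24 + 12 − 4 + 1 = 9.

9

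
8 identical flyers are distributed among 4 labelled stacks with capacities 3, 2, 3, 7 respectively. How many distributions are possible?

47

Ignoring the caps, the number of non-negative solutions to x_1+…+x_4 = 8 is C(11,3) = 165.
Subtract solutions that violate a single cap (substitute x_i' = x_i − (cap_i+1)): x_1 ≥ 4 gives C(7,3) = 35; x_2 ≥ 3 gives C(8,3) = 56; x_3 ≥ 4 gives C(7,3) = 35; x_4 ≥ 8 gives C(3,3) = 1. Together 127.
Add back pairs where two caps are both exceeded: 4 + 1 + 0 + 4 + 0 + 0 = 9.
By inclusion–exclusion the count is 165 − 127 + 9 = 47.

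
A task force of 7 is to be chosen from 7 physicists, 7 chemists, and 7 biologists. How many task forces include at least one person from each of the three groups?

105987

Total 7-person selections from all 21: C(21,7) = 116280.
Selections missing a whole group: no physicists → C(14,7) = 3432; no chemists → C(14,7) = 3432; no biologists → C(14,7) = 3432.
Add back selections omitting two groups (i.e. drawn from a single group): C(7,7) + C(7,7) + C(7,7) = 3.
By inclusion–exclusion: 116280 − 10296 + 3 = 105987.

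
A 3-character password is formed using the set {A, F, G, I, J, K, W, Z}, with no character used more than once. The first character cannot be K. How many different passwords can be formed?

The first character has 8−1 = 7 choices (anything except K).
The remaining 2 characters are filled from the other 7 symbols without repetition: 7 × 6 = 42.
Total: 7 × 42 = 294.

294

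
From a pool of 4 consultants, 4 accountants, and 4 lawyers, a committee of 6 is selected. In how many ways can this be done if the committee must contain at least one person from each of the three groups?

Unrestricted: C(12,6) = 924 ways to pick any 6 of the 12.
Selections missing a whole group: no consultants → C(8,6) = 28; no accountants → C(8,6) = 28; no lawyers → C(8,6) = 28.
Add back selections omitting two groups (i.e. drawn from a single group): C(4,6) + C(4,6) + C(4,6) = 0.
By inclusion–exclusion: 924 − 84 + 0 = 840.

840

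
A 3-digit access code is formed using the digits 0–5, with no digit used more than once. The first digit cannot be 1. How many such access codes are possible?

The first digit has 6−1 = 5 choices (anything except 1).
The remaining 2 digits are filled from the other 5 symbols without repetition: 5 × 4 = 20.
Total: 5 × 20 = 100.

100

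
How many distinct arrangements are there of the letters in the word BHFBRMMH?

5040

Letter multiplicities in BHFBRMMH: B×2, F×1, H×2, M×2, R×1.
The number of distinct arrangements is 8!/(2!·2!·2!) = 40320/8 = 5040.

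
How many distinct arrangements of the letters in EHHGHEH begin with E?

Fix E in the first position and arrange the remaining 6 letters.
Those 6 letters have H appearing 4 times, giving (6)!/(4!) = 30.

30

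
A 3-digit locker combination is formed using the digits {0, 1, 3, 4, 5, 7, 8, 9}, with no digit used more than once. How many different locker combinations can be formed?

With no repetition, fill the 3 digits in order: 8 choices, then 7, down to 6.
That product is 8 × 7 × 6 = 336.

336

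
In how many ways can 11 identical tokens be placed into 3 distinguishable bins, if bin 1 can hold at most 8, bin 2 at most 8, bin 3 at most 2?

21

By stars and bars, unrestricted non-negative solutions to x_1+…+x_3 = 11 number C(11+2,2) = 78.
Subtract solutions that violate a single cap (substitute x_i' = x_i − (cap_i+1)): x_1 ≥ 9 gives C(4,2) = 6; x_2 ≥ 9 gives C(4,2) = 6; x_3 ≥ 3 gives C(10,2) = 45. Together 57.
No two caps can be exceeded simultaneously, so the pair terms are all 0.
By inclusion–exclusion the count is 78 − 57 + 0 = 21.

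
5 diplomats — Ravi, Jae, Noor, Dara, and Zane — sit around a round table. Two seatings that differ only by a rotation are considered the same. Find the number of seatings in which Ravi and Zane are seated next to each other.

Glue Ravi and Zane into a block (2 internal orders). Seating 4 units around a circle gives (3)! arrangements.
So 2 × (3)! = 2 × 6 = 12.

12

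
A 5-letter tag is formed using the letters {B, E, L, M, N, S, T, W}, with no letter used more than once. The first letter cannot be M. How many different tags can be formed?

5880

The first letter has 8−1 = 7 choices (anything except M).
The remaining 4 letters are filled from the other 7 symbols without repetition: 7 × 6 × 5 × 4 = 840.
Total: 7 × 840 = 5880.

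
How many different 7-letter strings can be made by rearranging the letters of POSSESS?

POSSESS has 7 letters with S appearing 4 times.
So there are 7! / (4!) = 210 distinguishable arrangements.

210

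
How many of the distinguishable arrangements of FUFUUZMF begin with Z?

140

With the first slot taken by Z, it remains to arrange the other 7 letters (FUFUUMF).
Those 7 letters have F appearing 3 times and U appearing 3 times, giving (7)!/(3!·3!) = 140.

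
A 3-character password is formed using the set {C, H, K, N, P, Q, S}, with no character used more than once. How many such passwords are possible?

210

This is a permutation of 3 out of 7: P(7,3) = 7!/4!.
7 × 6 × 5 = 210.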